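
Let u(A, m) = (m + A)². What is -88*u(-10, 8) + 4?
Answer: -348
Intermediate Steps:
u(A, m) = (A + m)²
-88*u(-10, 8) + 4 = -88*(-10 + 8)² + 4 = -88*(-2)² + 4 = -88*4 + 4 = -352 + 4 = -348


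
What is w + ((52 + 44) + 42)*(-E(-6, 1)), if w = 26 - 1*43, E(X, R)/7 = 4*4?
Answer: -15473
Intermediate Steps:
E(X, R) = 112 (E(X, R) = 7*(4*4) = 7*16 = 112)
w = -17 (w = 26 - 43 = -17)
w + ((52 + 44) + 42)*(-E(-6, 1)) = -17 + ((52 + 44) + 42)*(-1*112) = -17 + (96 + 42)*(-112) = -17 + 138*(-112) = -17 - 15456 = -15473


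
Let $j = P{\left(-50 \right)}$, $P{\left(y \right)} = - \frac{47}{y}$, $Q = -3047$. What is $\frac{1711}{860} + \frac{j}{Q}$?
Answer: $\frac{26063043}{13102100} \approx 1.9892$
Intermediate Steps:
$j = \frac{47}{50}$ ($j = - \frac{47}{-50} = \left(-47\right) \left(- \frac{1}{50}\right) = \frac{47}{50} \approx 0.94$)
$\frac{1711}{860} + \frac{j}{Q} = \frac{1711}{860} + \frac{47}{50 \left(-3047\right)} = 1711 \cdot \frac{1}{860} + \frac{47}{50} \left(- \frac{1}{3047}\right) = \frac{1711}{860} - \frac{47}{152350} = \frac{26063043}{13102100}$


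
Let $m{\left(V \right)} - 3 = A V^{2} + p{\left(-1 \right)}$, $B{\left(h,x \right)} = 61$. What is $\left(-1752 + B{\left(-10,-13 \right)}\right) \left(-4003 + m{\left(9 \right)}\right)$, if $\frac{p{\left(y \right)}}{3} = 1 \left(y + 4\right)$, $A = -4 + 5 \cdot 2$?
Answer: $5926955$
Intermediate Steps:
$A = 6$ ($A = -4 + 10 = 6$)
$p{\left(y \right)} = 12 + 3 y$ ($p{\left(y \right)} = 3 \cdot 1 \left(y + 4\right) = 3 \cdot 1 \left(4 + y\right) = 3 \left(4 + y\right) = 12 + 3 y$)
$m{\left(V \right)} = 12 + 6 V^{2}$ ($m{\left(V \right)} = 3 + \left(6 V^{2} + \left(12 + 3 \left(-1\right)\right)\right) = 3 + \left(6 V^{2} + \left(12 - 3\right)\right) = 3 + \left(6 V^{2} + 9\right) = 3 + \left(9 + 6 V^{2}\right) = 12 + 6 V^{2}$)
$\left(-1752 + B{\left(-10,-13 \right)}\right) \left(-4003 + m{\left(9 \right)}\right) = \left(-1752 + 61\right) \left(-4003 + \left(12 + 6 \cdot 9^{2}\right)\right) = - 1691 \left(-4003 + \left(12 + 6 \cdot 81\right)\right) = - 1691 \left(-4003 + \left(12 + 486\right)\right) = - 1691 \left(-4003 + 498\right) = \left(-1691\right) \left(-3505\right) = 5926955$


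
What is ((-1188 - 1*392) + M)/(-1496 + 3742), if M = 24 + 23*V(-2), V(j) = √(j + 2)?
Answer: -778/1123 ≈ -0.69279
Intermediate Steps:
V(j) = √(2 + j)
M = 24 (M = 24 + 23*√(2 - 2) = 24 + 23*√0 = 24 + 23*0 = 24 + 0 = 24)
((-1188 - 1*392) + M)/(-1496 + 3742) = ((-1188 - 1*392) + 24)/(-1496 + 3742) = ((-1188 - 392) + 24)/2246 = (-1580 + 24)*(1/2246) = -1556*1/2246 = -778/1123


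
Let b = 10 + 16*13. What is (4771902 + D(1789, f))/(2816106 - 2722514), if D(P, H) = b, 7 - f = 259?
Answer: 596515/11699 ≈ 50.989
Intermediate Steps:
f = -252 (f = 7 - 1*259 = 7 - 259 = -252)
b = 218 (b = 10 + 208 = 218)
D(P, H) = 218
(4771902 + D(1789, f))/(2816106 - 2722514) = (4771902 + 218)/(2816106 - 2722514) = 4772120/93592 = 4772120*(1/93592) = 596515/11699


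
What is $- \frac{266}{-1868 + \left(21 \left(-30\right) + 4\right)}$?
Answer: $\frac{133}{1247} \approx 0.10666$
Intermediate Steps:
$- \frac{266}{-1868 + \left(21 \left(-30\right) + 4\right)} = - \frac{266}{-1868 + \left(-630 + 4\right)} = - \frac{266}{-1868 - 626} = - \frac{266}{-2494} = \left(-266\right) \left(- \frac{1}{2494}\right) = \frac{133}{1247}$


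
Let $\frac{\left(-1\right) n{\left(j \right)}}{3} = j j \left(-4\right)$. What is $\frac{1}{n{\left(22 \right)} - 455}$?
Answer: $\frac{1}{5353} \approx 0.00018681$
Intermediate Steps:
$n{\left(j \right)} = 12 j^{2}$ ($n{\left(j \right)} = - 3 j j \left(-4\right) = - 3 j^{2} \left(-4\right) = - 3 \left(- 4 j^{2}\right) = 12 j^{2}$)
$\frac{1}{n{\left(22 \right)} - 455} = \frac{1}{12 \cdot 22^{2} - 455} = \frac{1}{12 \cdot 484 - 455} = \frac{1}{5808 - 455} = \frac{1}{5353}$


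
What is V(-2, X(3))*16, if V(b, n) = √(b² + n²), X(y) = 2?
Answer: 32*√2 ≈ 45.255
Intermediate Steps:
V(-2, X(3))*16 = √((-2)² + 2²)*16 = √(4 + 4)*16 = √8*16 = (2*√2)*16 = 32*√2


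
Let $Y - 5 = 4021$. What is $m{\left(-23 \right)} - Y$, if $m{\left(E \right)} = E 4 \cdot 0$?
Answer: $-4026$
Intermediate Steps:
$Y = 4026$ ($Y = 5 + 4021 = 4026$)
$m{\left(E \right)} = 0$ ($m{\left(E \right)} = 4 E 0 = 0$)
$m{\left(-23 \right)} - Y = 0 - 4026 = -4026$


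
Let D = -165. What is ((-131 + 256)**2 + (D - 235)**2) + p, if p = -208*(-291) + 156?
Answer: 236309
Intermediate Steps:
p = 60684 (p = 60528 + 156 = 60684)
((-131 + 256)**2 + (D - 235)**2) + p = ((-131 + 256)**2 + (-165 - 235)**2) + 60684 = (125**2 + (-400)**2) + 60684 = (15625 + 160000) + 60684 = 175625 + 60684 = 236309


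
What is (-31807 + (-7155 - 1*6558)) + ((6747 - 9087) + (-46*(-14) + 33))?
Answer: -47183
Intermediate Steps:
(-31807 + (-7155 - 1*6558)) + ((6747 - 9087) + (-46*(-14) + 33)) = (-31807 + (-7155 - 6558)) + (-2340 + (644 + 33)) = (-31807 - 13713) + (-2340 + 677) = -45520 - 1663 = -47183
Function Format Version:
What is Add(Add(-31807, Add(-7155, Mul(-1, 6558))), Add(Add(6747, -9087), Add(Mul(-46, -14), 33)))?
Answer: -47183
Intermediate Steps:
Add(Add(-31807, Add(-7155, Mul(-1, 6558))), Add(Add(6747, -9087), Add(Mul(-46, -14), 33))) = Add(Add(-31807, Add(-7155, -6558)), Add(-2340, Add(644, 33))) = Add(Add(-31807, -13713), Add(-2340, 677)) = Add(-45520, -1663) = -47183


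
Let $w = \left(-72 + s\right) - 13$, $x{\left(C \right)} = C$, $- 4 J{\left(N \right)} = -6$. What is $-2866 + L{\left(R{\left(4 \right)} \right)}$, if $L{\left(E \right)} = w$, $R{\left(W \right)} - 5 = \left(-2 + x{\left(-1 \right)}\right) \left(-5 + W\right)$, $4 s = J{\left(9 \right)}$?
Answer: $- \frac{23605}{8} \approx -2950.6$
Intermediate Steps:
$J{\left(N \right)} = \frac{3}{2}$ ($J{\left(N \right)} = \left(- \frac{1}{4}\right) \left(-6\right) = \frac{3}{2}$)
$s = \frac{3}{8}$ ($s = \frac{1}{4} \cdot \frac{3}{2} = \frac{3}{8} \approx 0.375$)
$R{\left(W \right)} = 20 - 3 W$ ($R{\left(W \right)} = 5 + \left(-2 - 1\right) \left(-5 + W\right) = 5 - 3 \left(-5 + W\right) = 5 - \left(-15 + 3 W\right) = 20 - 3 W$)
$w = - \frac{677}{8}$ ($w = \left(-72 + \frac{3}{8}\right) - 13 = - \frac{573}{8} - 13 = - \frac{677}{8} \approx -84.625$)
$L{\left(E \right)} = - \frac{677}{8}$
$-2866 + L{\left(R{\left(4 \right)} \right)} = -2866 - \frac{677}{8} = - \frac{23605}{8}$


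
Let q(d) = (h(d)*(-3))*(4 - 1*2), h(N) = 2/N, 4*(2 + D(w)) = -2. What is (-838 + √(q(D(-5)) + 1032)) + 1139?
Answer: 301 + 72*√5/5 ≈ 333.20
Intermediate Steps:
D(w) = -5/2 (D(w) = -2 + (¼)*(-2) = -2 - ½ = -5/2)
q(d) = -12/d (q(d) = ((2/d)*(-3))*(4 - 1*2) = (-6/d)*(4 - 2) = -6/d*2 = -12/d)
(-838 + √(q(D(-5)) + 1032)) + 1139 = (-838 + √(-12/(-5/2) + 1032)) + 1139 = (-838 + √(-12*(-⅖) + 1032)) + 1139 = (-838 + √(24/5 + 1032)) + 1139 = (-838 + √(5184/5)) + 1139 = (-838 + 72*√5/5) + 1139 = 301 + 72*√5/5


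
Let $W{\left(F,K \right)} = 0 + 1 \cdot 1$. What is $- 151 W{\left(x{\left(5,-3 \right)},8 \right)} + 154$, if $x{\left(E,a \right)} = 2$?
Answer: $3$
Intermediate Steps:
$W{\left(F,K \right)} = 1$ ($W{\left(F,K \right)} = 0 + 1 = 1$)
$- 151 W{\left(x{\left(5,-3 \right)},8 \right)} + 154 = \left(-151\right) 1 + 154 = -151 + 154 = 3$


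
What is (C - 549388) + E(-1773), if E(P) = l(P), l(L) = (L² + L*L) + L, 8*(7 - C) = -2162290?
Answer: 24024761/4 ≈ 6.0062e+6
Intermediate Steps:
C = 1081173/4 (C = 7 - ⅛*(-2162290) = 7 + 1081145/4 = 1081173/4 ≈ 2.7029e+5)
l(L) = L + 2*L² (l(L) = (L² + L²) + L = 2*L² + L = L + 2*L²)
E(P) = P*(1 + 2*P)
(C - 549388) + E(-1773) = (1081173/4 - 549388) - 1773*(1 + 2*(-1773)) = -1116379/4 - 1773*(1 - 3546) = -1116379/4 - 1773*(-3545) = -1116379/4 + 6285285 = 24024761/4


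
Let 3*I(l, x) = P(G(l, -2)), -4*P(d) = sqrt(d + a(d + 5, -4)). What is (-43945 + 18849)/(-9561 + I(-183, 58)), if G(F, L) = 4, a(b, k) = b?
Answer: 34551771264/13163431811 - 301152*sqrt(13)/13163431811 ≈ 2.6247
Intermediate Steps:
P(d) = -sqrt(5 + 2*d)/4 (P(d) = -sqrt(d + (d + 5))/4 = -sqrt(d + (5 + d))/4 = -sqrt(5 + 2*d)/4)
I(l, x) = -sqrt(13)/12 (I(l, x) = (-sqrt(5 + 2*4)/4)/3 = (-sqrt(5 + 8)/4)/3 = (-sqrt(13)/4)/3 = -sqrt(13)/12)
(-43945 + 18849)/(-9561 + I(-183, 58)) = (-43945 + 18849)/(-9561 - sqrt(13)/12) = -25096/(-9561 - sqrt(13)/12)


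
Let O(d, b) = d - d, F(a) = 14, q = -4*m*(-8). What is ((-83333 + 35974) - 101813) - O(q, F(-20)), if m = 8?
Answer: -149172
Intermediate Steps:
q = 256 (q = -4*8*(-8) = -32*(-8) = 256)
O(d, b) = 0
((-83333 + 35974) - 101813) - O(q, F(-20)) = ((-83333 + 35974) - 101813) - 1*0 = (-47359 - 101813) + 0 = -149172 + 0 = -149172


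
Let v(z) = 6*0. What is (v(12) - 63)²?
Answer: 3969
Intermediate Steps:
v(z) = 0
(v(12) - 63)² = (0 - 63)² = (-63)² = 3969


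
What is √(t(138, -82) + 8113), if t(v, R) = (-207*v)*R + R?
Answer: √2350443 ≈ 1533.1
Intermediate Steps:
t(v, R) = R - 207*R*v (t(v, R) = -207*R*v + R = R - 207*R*v)
√(t(138, -82) + 8113) = √(-82*(1 - 207*138) + 8113) = √(-82*(1 - 28566) + 8113) = √(-82*(-28565) + 8113) = √(2342330 + 8113) = √2350443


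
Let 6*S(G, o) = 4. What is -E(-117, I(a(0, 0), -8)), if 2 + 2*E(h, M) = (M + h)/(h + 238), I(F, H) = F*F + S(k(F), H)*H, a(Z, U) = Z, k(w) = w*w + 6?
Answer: 1093/726 ≈ 1.5055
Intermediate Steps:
k(w) = 6 + w² (k(w) = w² + 6 = 6 + w²)
S(G, o) = ⅔ (S(G, o) = (⅙)*4 = ⅔)
I(F, H) = F² + 2*H/3 (I(F, H) = F*F + 2*H/3 = F² + 2*H/3)
E(h, M) = -1 + (M + h)/(2*(238 + h)) (E(h, M) = -1 + ((M + h)/(h + 238))/2 = -1 + ((M + h)/(238 + h))/2 = -1 + (M + h)/(2*(238 + h)))
-E(-117, I(a(0, 0), -8)) = -(-476 + (0² + (⅔)*(-8)) - 1*(-117))/(2*(238 - 117)) = -(-476 + (0 - 16/3) + 117)/(2*121) = -(-476 - 16/3 + 117)/(2*121) = -(-1093)/(2*121*3) = -1*(-1093/726) = 1093/726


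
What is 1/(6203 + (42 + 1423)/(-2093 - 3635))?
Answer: 5728/35529319 ≈ 0.00016122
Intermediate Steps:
1/(6203 + (42 + 1423)/(-2093 - 3635)) = 1/(6203 + 1465/(-5728)) = 1/(6203 + 1465*(-1/5728)) = 1/(6203 - 1465/5728) = 1/(35529319/5728) = 5728/35529319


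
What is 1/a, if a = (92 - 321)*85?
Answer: -1/19465 ≈ -5.1374e-5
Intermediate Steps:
a = -19465 (a = -229*85 = -19465)
1/a = 1/(-19465) = -1/19465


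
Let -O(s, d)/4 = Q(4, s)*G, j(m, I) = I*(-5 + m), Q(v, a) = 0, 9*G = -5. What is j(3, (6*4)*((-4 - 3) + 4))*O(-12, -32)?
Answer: 0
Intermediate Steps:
G = -5/9 (G = (⅑)*(-5) = -5/9 ≈ -0.55556)
O(s, d) = 0 (O(s, d) = -0*(-5)/9 = -4*0 = 0)
j(3, (6*4)*((-4 - 3) + 4))*O(-12, -32) = (((6*4)*((-4 - 3) + 4))*(-5 + 3))*0 = ((24*(-7 + 4))*(-2))*0 = ((24*(-3))*(-2))*0 = -72*(-2)*0 = 144*0 = 0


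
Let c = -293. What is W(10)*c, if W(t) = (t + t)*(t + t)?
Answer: -117200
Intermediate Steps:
W(t) = 4*t² (W(t) = (2*t)*(2*t) = 4*t²)
W(10)*c = (4*10²)*(-293) = (4*100)*(-293) = 400*(-293) = -117200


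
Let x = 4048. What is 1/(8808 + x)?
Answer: 1/12856 ≈ 7.7785e-5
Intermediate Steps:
1/(8808 + x) = 1/(8808 + 4048) = 1/12856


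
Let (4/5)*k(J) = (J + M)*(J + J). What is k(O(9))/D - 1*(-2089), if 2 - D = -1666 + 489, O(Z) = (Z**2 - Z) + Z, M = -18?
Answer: 550153/262 ≈ 2099.8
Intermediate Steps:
O(Z) = Z**2
k(J) = 5*J*(-18 + J)/2 (k(J) = 5*((J - 18)*(J + J))/4 = 5*((-18 + J)*(2*J))/4 = 5*(2*J*(-18 + J))/4 = 5*J*(-18 + J)/2)
D = 1179 (D = 2 - (-1666 + 489) = 2 - 1*(-1177) = 2 + 1177 = 1179)
k(O(9))/D - 1*(-2089) = ((5/2)*9**2*(-18 + 9**2))/1179 - 1*(-2089) = ((5/2)*81*(-18 + 81))*(1/1179) + 2089 = ((5/2)*81*63)*(1/1179) + 2089 = (25515/2)*(1/1179) + 2089 = 2835/262 + 2089 = 550153/262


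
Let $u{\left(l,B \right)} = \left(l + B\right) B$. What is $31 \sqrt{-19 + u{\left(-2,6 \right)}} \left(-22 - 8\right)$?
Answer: $- 930 \sqrt{5} \approx -2079.5$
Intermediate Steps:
$u{\left(l,B \right)} = B \left(B + l\right)$ ($u{\left(l,B \right)} = \left(B + l\right) B = B \left(B + l\right)$)
$31 \sqrt{-19 + u{\left(-2,6 \right)}} \left(-22 - 8\right) = 31 \sqrt{-19 + 6 \left(6 - 2\right)} \left(-22 - 8\right) = 31 \sqrt{-19 + 6 \cdot 4} \left(-22 - 8\right) = 31 \sqrt{-19 + 24} \left(-30\right) = 31 \sqrt{5} \left(-30\right) = - 930 \sqrt{5}$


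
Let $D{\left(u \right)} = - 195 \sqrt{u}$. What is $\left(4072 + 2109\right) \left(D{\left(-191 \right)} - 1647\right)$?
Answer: $-10180107 - 1205295 i \sqrt{191} \approx -1.018 \cdot 10^{7} - 1.6658 \cdot 10^{7} i$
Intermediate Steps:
$\left(4072 + 2109\right) \left(D{\left(-191 \right)} - 1647\right) = \left(4072 + 2109\right) \left(- 195 \sqrt{-191} - 1647\right) = 6181 \left(- 195 i \sqrt{191} - 1647\right) = 6181 \left(-1647 - 195 i \sqrt{191}\right) = -10180107 - 1205295 i \sqrt{191}$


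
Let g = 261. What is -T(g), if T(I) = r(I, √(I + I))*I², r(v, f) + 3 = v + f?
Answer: -17575218 - 204363*√58 ≈ -1.9132e+7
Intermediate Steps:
r(v, f) = -3 + f + v (r(v, f) = -3 + (v + f) = -3 + (f + v) = -3 + f + v)
T(I) = I²*(-3 + I + √2*√I) (T(I) = (-3 + √(I + I) + I)*I² = (-3 + √(2*I) + I)*I² = (-3 + √2*√I + I)*I² = (-3 + I + √2*√I)*I² = I²*(-3 + I + √2*√I))
-T(g) = -261²*(-3 + 261 + √2*√261) = -68121*(-3 + 261 + √2*(3*√29)) = -68121*(-3 + 261 + 3*√58) = -68121*(258 + 3*√58) = -(17575218 + 204363*√58) = -17575218 - 204363*√58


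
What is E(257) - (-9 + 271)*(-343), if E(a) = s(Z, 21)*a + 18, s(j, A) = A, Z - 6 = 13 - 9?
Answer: 95281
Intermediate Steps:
Z = 10 (Z = 6 + (13 - 9) = 6 + 4 = 10)
E(a) = 18 + 21*a (E(a) = 21*a + 18 = 18 + 21*a)
E(257) - (-9 + 271)*(-343) = (18 + 21*257) - (-9 + 271)*(-343) = (18 + 5397) - 262*(-343) = 5415 - 1*(-89866) = 5415 + 89866 = 95281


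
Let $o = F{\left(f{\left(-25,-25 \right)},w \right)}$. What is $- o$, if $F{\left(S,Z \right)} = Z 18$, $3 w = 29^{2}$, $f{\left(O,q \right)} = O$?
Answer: $-5046$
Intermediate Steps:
$w = \frac{841}{3}$ ($w = \frac{29^{2}}{3} = \frac{1}{3} \cdot 841 = \frac{841}{3} \approx 280.33$)
$F{\left(S,Z \right)} = 18 Z$
$o = 5046$ ($o = 18 \cdot \frac{841}{3} = 5046$)
$- o = \left(-1\right) 5046 = -5046$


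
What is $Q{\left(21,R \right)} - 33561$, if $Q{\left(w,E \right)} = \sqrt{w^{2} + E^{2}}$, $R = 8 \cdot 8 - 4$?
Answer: $-33561 + 3 \sqrt{449} \approx -33497.0$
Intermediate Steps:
$R = 60$ ($R = 64 - 4 = 60$)
$Q{\left(w,E \right)} = \sqrt{E^{2} + w^{2}}$
$Q{\left(21,R \right)} - 33561 = \sqrt{60^{2} + 21^{2}} - 33561 = \sqrt{3600 + 441} - 33561 = \sqrt{4041} - 33561 = 3 \sqrt{449} - 33561 = -33561 + 3 \sqrt{449}$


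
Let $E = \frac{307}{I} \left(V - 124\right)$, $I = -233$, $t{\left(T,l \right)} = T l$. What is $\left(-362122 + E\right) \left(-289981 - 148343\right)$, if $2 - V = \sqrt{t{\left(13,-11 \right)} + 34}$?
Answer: $\frac{36966918914928}{233} - \frac{134565468 i \sqrt{109}}{233} \approx 1.5866 \cdot 10^{11} - 6.0296 \cdot 10^{6} i$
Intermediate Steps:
$V = 2 - i \sqrt{109}$ ($V = 2 - \sqrt{13 \left(-11\right) + 34} = 2 - \sqrt{-143 + 34} = 2 - \sqrt{-109} = 2 - i \sqrt{109} \approx 2.0 - 10.44 i$)
$E = \frac{37454}{233} + \frac{307 i \sqrt{109}}{233}$ ($E = \frac{307}{-233} \left(\left(2 - i \sqrt{109}\right) - 124\right) = 307 \left(- \frac{1}{233}\right) \left(-122 - i \sqrt{109}\right) = - \frac{307 \left(-122 - i \sqrt{109}\right)}{233} = \frac{37454}{233} + \frac{307 i \sqrt{109}}{233} \approx 160.75 + 13.756 i$)
$\left(-362122 + E\right) \left(-289981 - 148343\right) = \left(-362122 + \left(\frac{37454}{233} + \frac{307 i \sqrt{109}}{233}\right)\right) \left(-289981 - 148343\right) = \left(- \frac{84336972}{233} + \frac{307 i \sqrt{109}}{233}\right) \left(-438324\right) = \frac{36966918914928}{233} - \frac{134565468 i \sqrt{109}}{233}$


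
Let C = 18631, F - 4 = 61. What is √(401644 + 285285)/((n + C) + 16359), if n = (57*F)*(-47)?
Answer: -√686929/139145 ≈ -0.0059565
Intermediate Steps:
F = 65 (F = 4 + 61 = 65)
n = -174135 (n = (57*65)*(-47) = 3705*(-47) = -174135)
√(401644 + 285285)/((n + C) + 16359) = √(401644 + 285285)/((-174135 + 18631) + 16359) = √686929/(-155504 + 16359) = √686929/(-139145) = √686929*(-1/139145) = -√686929/139145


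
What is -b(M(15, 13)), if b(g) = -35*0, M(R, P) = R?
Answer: 0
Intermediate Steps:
b(g) = 0
-b(M(15, 13)) = -1*0 = 0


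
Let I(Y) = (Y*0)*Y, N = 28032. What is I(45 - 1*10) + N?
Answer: 28032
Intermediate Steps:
I(Y) = 0 (I(Y) = 0*Y = 0)
I(45 - 1*10) + N = 0 + 28032 = 28032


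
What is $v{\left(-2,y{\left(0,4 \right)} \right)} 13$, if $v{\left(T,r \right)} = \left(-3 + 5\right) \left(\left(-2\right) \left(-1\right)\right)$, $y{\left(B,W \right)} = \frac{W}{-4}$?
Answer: $52$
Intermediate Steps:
$y{\left(B,W \right)} = - \frac{W}{4}$ ($y{\left(B,W \right)} = W \left(- \frac{1}{4}\right) = - \frac{W}{4}$)
$v{\left(T,r \right)} = 4$ ($v{\left(T,r \right)} = 2 \cdot 2 = 4$)
$v{\left(-2,y{\left(0,4 \right)} \right)} 13 = 4 \cdot 13 = 52$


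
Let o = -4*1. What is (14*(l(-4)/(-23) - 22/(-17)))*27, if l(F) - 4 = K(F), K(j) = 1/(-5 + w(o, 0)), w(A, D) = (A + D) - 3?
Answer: 332199/782 ≈ 424.81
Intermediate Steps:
o = -4
w(A, D) = -3 + A + D
K(j) = -1/12 (K(j) = 1/(-5 + (-3 - 4 + 0)) = 1/(-5 - 7) = 1/(-12) = -1/12)
l(F) = 47/12 (l(F) = 4 - 1/12 = 47/12)
(14*(l(-4)/(-23) - 22/(-17)))*27 = (14*((47/12)/(-23) - 22/(-17)))*27 = (14*((47/12)*(-1/23) - 22*(-1/17)))*27 = (14*(-47/276 + 22/17))*27 = (14*(5273/4692))*27 = (36911/2346)*27 = 332199/782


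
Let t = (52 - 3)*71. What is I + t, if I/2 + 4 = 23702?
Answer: 50875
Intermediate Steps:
t = 3479 (t = 49*71 = 3479)
I = 47396 (I = -8 + 2*23702 = -8 + 47404 = 47396)
I + t = 47396 + 3479 = 50875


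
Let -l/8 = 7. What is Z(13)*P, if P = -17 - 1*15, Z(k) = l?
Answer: 1792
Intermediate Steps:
l = -56 (l = -8*7 = -56)
Z(k) = -56
P = -32 (P = -17 - 15 = -32)
Z(13)*P = -56*(-32) = 1792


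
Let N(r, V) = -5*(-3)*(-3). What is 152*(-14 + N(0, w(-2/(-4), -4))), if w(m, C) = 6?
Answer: -8968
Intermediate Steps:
N(r, V) = -45 (N(r, V) = 15*(-3) = -45)
152*(-14 + N(0, w(-2/(-4), -4))) = 152*(-14 - 45) = 152*(-59) = -8968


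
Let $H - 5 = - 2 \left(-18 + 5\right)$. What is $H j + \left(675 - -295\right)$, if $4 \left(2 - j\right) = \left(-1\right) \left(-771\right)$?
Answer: $- \frac{19773}{4} \approx -4943.3$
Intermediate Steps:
$H = 31$ ($H = 5 - 2 \left(-18 + 5\right) = 5 - -26 = 5 + 26 = 31$)
$j = - \frac{763}{4}$ ($j = 2 - \frac{\left(-1\right) \left(-771\right)}{4} = 2 - \frac{771}{4} = - \frac{763}{4} \approx -190.75$)
$H j + \left(675 - -295\right) = 31 \left(- \frac{763}{4}\right) + \left(675 - -295\right) = - \frac{23653}{4} + \left(675 + 295\right) = - \frac{23653}{4} + 970 = - \frac{19773}{4}$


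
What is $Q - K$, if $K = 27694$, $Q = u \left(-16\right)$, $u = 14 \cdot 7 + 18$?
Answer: $-29550$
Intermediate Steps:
$u = 116$ ($u = 98 + 18 = 116$)
$Q = -1856$ ($Q = 116 \left(-16\right) = -1856$)
$Q - K = -1856 - 27694 = -29550$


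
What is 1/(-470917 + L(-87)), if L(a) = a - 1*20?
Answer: -1/471024 ≈ -2.1230e-6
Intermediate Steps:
L(a) = -20 + a (L(a) = a - 20 = -20 + a)
1/(-470917 + L(-87)) = 1/(-470917 + (-20 - 87)) = 1/(-470917 - 107) = 1/(-471024) = -1/471024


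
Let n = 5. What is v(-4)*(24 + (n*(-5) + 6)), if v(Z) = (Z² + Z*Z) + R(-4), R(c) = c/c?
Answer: 165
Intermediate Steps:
R(c) = 1
v(Z) = 1 + 2*Z² (v(Z) = (Z² + Z*Z) + 1 = (Z² + Z²) + 1 = 2*Z² + 1 = 1 + 2*Z²)
v(-4)*(24 + (n*(-5) + 6)) = (1 + 2*(-4)²)*(24 + (5*(-5) + 6)) = (1 + 2*16)*(24 + (-25 + 6)) = (1 + 32)*(24 - 19) = 33*5 = 165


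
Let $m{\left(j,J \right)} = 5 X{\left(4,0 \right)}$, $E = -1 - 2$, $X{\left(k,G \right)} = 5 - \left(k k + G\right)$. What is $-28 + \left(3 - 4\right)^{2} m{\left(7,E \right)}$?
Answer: $-83$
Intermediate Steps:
$X{\left(k,G \right)} = 5 - G - k^{2}$ ($X{\left(k,G \right)} = 5 - \left(k^{2} + G\right) = 5 - \left(G + k^{2}\right) = 5 - G - k^{2}$)
$E = -3$ ($E = -1 - 2 = -3$)
$m{\left(j,J \right)} = -55$ ($m{\left(j,J \right)} = 5 \left(5 - 0 - 4^{2}\right) = 5 \left(5 + 0 - 16\right) = 5 \left(-11\right) = -55$)
$-28 + \left(3 - 4\right)^{2} m{\left(7,E \right)} = -28 + \left(3 - 4\right)^{2} \left(-55\right) = -28 + \left(-1\right)^{2} \left(-55\right) = -28 + 1 \left(-55\right) = -28 - 55 = -83$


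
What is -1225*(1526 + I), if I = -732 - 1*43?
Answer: -919975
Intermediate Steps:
I = -775 (I = -732 - 43 = -775)
-1225*(1526 + I) = -1225*(1526 - 775) = -1225*751 = -919975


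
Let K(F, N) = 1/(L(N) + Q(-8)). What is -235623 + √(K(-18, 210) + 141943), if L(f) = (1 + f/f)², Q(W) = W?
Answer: -235623 + √567771/2 ≈ -2.3525e+5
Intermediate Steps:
L(f) = 4 (L(f) = (1 + 1)² = 2² = 4)
K(F, N) = -¼ (K(F, N) = 1/(4 - 8) = 1/(-4) = -¼)
-235623 + √(K(-18, 210) + 141943) = -235623 + √(-¼ + 141943) = -235623 + √(567771/4) = -235623 + √567771/2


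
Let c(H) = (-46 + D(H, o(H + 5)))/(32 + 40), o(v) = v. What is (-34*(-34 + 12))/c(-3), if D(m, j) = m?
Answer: -53856/49 ≈ -1099.1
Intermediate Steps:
c(H) = -23/36 + H/72 (c(H) = (-46 + H)/(32 + 40) = (-46 + H)/72 = (-46 + H)*(1/72) = -23/36 + H/72)
(-34*(-34 + 12))/c(-3) = (-34*(-34 + 12))/(-23/36 + (1/72)*(-3)) = (-34*(-22))/(-23/36 - 1/24) = 748/(-49/72) = 748*(-72/49) = -53856/49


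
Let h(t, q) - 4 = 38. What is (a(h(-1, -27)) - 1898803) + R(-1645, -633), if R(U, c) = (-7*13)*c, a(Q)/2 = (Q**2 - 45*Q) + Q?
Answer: -1841368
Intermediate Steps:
h(t, q) = 42 (h(t, q) = 4 + 38 = 42)
a(Q) = -88*Q + 2*Q**2 (a(Q) = 2*((Q**2 - 45*Q) + Q) = 2*(Q**2 - 44*Q) = -88*Q + 2*Q**2)
R(U, c) = -91*c
(a(h(-1, -27)) - 1898803) + R(-1645, -633) = (2*42*(-44 + 42) - 1898803) - 91*(-633) = (2*42*(-2) - 1898803) + 57603 = (-168 - 1898803) + 57603 = -1898971 + 57603 = -1841368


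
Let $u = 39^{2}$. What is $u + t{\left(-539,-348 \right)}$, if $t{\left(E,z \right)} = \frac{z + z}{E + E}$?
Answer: $\frac{820167}{539} \approx 1521.6$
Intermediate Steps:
$t{\left(E,z \right)} = \frac{z}{E}$ ($t{\left(E,z \right)} = \frac{2 z}{2 E} = 2 z \frac{1}{2 E} = \frac{z}{E}$)
$u = 1521$
$u + t{\left(-539,-348 \right)} = 1521 - \frac{348}{-539} = 1521 - - \frac{348}{539} = 1521 + \frac{348}{539} = \frac{820167}{539}$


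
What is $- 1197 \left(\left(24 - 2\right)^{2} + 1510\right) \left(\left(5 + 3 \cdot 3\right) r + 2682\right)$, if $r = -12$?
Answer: $-6000460452$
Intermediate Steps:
$- 1197 \left(\left(24 - 2\right)^{2} + 1510\right) \left(\left(5 + 3 \cdot 3\right) r + 2682\right) = - 1197 \left(\left(24 - 2\right)^{2} + 1510\right) \left(\left(5 + 3 \cdot 3\right) \left(-12\right) + 2682\right) = - 1197 \left(22^{2} + 1510\right) \left(\left(5 + 9\right) \left(-12\right) + 2682\right) = - 1197 \left(484 + 1510\right) \left(14 \left(-12\right) + 2682\right) = - 1197 \cdot 1994 \left(-168 + 2682\right) = - 1197 \cdot 1994 \cdot 2514 = \left(-1197\right) 5012916 = -6000460452$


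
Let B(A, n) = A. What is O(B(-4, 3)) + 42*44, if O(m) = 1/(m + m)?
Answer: 14783/8 ≈ 1847.9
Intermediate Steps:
O(m) = 1/(2*m)
O(B(-4, 3)) + 42*44 = (½)/(-4) + 42*44 = (½)*(-¼) + 1848 = -⅛ + 1848 = 14783/8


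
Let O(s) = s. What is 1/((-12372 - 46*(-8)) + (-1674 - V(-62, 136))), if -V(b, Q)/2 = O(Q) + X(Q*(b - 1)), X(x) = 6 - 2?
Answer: -1/13398 ≈ -7.4638e-5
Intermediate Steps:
X(x) = 4
V(b, Q) = -8 - 2*Q (V(b, Q) = -2*(Q + 4) = -2*(4 + Q) = -8 - 2*Q)
1/((-12372 - 46*(-8)) + (-1674 - V(-62, 136))) = 1/((-12372 - 46*(-8)) + (-1674 - (-8 - 2*136))) = 1/((-12372 - 1*(-368)) + (-1674 - (-8 - 272))) = 1/((-12372 + 368) + (-1674 - 1*(-280))) = 1/(-12004 + (-1674 + 280)) = 1/(-12004 - 1394) = 1/(-13398) = -1/13398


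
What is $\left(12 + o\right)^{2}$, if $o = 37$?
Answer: $2401$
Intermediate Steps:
$\left(12 + o\right)^{2} = \left(12 + 37\right)^{2} = 49^{2} = 2401$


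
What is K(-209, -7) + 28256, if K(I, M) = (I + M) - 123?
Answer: 27917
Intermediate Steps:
K(I, M) = -123 + I + M
K(-209, -7) + 28256 = (-123 - 209 - 7) + 28256 = -339 + 28256 = 27917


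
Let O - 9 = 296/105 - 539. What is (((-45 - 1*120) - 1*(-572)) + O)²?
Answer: 159239161/11025 ≈ 14443.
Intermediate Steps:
O = -55354/105 (O = 9 + (296/105 - 539) = 9 - 56299/105 = -55354/105 ≈ -527.18)
(((-45 - 1*120) - 1*(-572)) + O)² = (((-45 - 1*120) - 1*(-572)) - 55354/105)² = (((-45 - 120) + 572) - 55354/105)² = ((-165 + 572) - 55354/105)² = (407 - 55354/105)² = (-12619/105)² = 159239161/11025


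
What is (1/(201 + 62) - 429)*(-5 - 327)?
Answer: 37458232/263 ≈ 1.4243e+5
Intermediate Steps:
(1/(201 + 62) - 429)*(-5 - 327) = (1/263 - 429)*(-332) = -112826/263*(-332) = 37458232/263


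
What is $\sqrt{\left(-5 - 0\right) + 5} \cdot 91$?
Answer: $0$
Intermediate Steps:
$\sqrt{\left(-5 - 0\right) + 5} \cdot 91 = \sqrt{\left(-5 + 0\right) + 5} \cdot 91 = \sqrt{-5 + 5} \cdot 91 = \sqrt{0} \cdot 91 = 0 \cdot 91 = 0$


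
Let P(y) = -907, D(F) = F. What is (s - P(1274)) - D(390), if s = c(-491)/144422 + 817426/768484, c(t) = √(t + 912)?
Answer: 199061827/384242 + √421/144422 ≈ 518.06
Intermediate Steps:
c(t) = √(912 + t)
s = 408713/384242 + √421/144422 (s = √(912 - 491)/144422 + 817426/768484 = √421*(1/144422) + 817426*(1/768484) = √421/144422 + 408713/384242 = 408713/384242 + √421/144422 ≈ 1.0638)
(s - P(1274)) - D(390) = ((408713/384242 + √421/144422) - 1*(-907)) - 1*390 = ((408713/384242 + √421/144422) + 907) - 390 = (348916207/384242 + √421/144422) - 390 = 199061827/384242 + √421/144422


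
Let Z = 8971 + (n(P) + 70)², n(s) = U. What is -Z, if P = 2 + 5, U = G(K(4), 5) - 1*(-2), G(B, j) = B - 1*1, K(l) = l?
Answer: -14596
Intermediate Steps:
G(B, j) = -1 + B (G(B, j) = B - 1 = -1 + B)
U = 5 (U = (-1 + 4) - 1*(-2) = 3 + 2 = 5)
P = 7
n(s) = 5
Z = 14596 (Z = 8971 + (5 + 70)² = 8971 + 75² = 8971 + 5625 = 14596)
-Z = -1*14596 = -14596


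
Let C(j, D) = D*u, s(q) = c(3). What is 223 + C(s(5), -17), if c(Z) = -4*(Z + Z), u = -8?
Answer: 359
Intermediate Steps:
c(Z) = -8*Z
s(q) = -24 (s(q) = -8*3 = -24)
C(j, D) = -8*D (C(j, D) = D*(-8) = -8*D)
223 + C(s(5), -17) = 223 - 8*(-17) = 223 + 136 = 359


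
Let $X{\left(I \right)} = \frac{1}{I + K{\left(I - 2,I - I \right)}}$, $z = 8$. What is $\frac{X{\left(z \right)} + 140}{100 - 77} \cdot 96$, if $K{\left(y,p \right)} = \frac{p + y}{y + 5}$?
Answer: $\frac{632208}{1081} \approx 584.84$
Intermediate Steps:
$K{\left(y,p \right)} = \frac{p + y}{5 + y}$
$X{\left(I \right)} = \frac{1}{I + \frac{-2 + I}{3 + I}}$ ($X{\left(I \right)} = \frac{1}{I + \frac{\left(I - I\right) + \left(I - 2\right)}{5 + \left(I - 2\right)}} = \frac{1}{I + \frac{0 + \left(-2 + I\right)}{5 + \left(-2 + I\right)}} = \frac{1}{I + \frac{-2 + I}{3 + I}}$)
$\frac{X{\left(z \right)} + 140}{100 - 77} \cdot 96 = \frac{\frac{3 + 8}{-2 + 8 + 8 \left(3 + 8\right)} + 140}{100 - 77} \cdot 96 = \frac{\frac{1}{-2 + 8 + 8 \cdot 11} \cdot 11 + 140}{23} \cdot 96 = \left(\frac{1}{-2 + 8 + 88} \cdot 11 + 140\right) \frac{1}{23} \cdot 96 = \left(\frac{1}{94} \cdot 11 + 140\right) \frac{1}{23} \cdot 96 = \left(\frac{11}{94} + 140\right) \frac{1}{23} \cdot 96 = \frac{13171}{94} \cdot \frac{1}{23} \cdot 96 = \frac{13171}{2162} \cdot 96 = \frac{632208}{1081}$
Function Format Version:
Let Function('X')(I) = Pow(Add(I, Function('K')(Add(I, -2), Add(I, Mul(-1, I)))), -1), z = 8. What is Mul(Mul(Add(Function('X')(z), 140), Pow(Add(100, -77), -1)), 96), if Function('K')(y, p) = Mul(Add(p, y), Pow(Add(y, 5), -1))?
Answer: Rational(632208, 1081) ≈ 584.84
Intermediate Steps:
Function('K')(y, p) = Mul(Pow(Add(5, y), -1), Add(p, y)) (Function('K')(y, p) = Mul(Add(p, y), Pow(Add(5, y), -1)) = Mul(Pow(Add(5, y), -1), Add(p, y)))
Function('X')(I) = Pow(Add(I, Mul(Pow(Add(3, I), -1), Add(-2, I))), -1) (Function('X')(I) = Pow(Add(I, Mul(Pow(Add(5, Add(I, -2)), -1), Add(Add(I, Mul(-1, I)), Add(I, -2)))), -1) = Pow(Add(I, Mul(Pow(Add(5, Add(-2, I)), -1), Add(0, Add(-2, I)))), -1) = Pow(Add(I, Mul(Pow(Add(3, I), -1), Add(-2, I))), -1))
Mul(Mul(Add(Function('X')(z), 140), Pow(Add(100, -77), -1)), 96) = Mul(Mul(Add(Mul(Pow(Add(-2, 8, Mul(8, Add(3, 8))), -1), Add(3, 8)), 140), Pow(Add(100, -77), -1)), 96) = Mul(Mul(Add(Mul(Pow(Add(-2, 8, Mul(8, 11)), -1), 11), 140), Pow(23, -1)), 96) = Mul(Mul(Add(Mul(Pow(Add(-2, 8, 88), -1), 11), 140), Rational(1, 23)), 96) = Mul(Mul(Add(Mul(Pow(94, -1), 11), 140), Rational(1, 23)), 96) = Mul(Mul(Add(Mul(Rational(1, 94), 11), 140), Rational(1, 23)), 96) = Mul(Mul(Add(Rational(11, 94), 140), Rational(1, 23)), 96) = Mul(Mul(Rational(13171, 94), Rational(1, 23)), 96) = Mul(Rational(13171, 2162), 96) = Rational(632208, 1081)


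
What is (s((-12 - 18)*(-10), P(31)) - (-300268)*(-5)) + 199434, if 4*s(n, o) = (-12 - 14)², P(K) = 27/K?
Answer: -1301737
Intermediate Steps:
s(n, o) = 169 (s(n, o) = (-12 - 14)²/4 = (¼)*(-26)² = (¼)*676 = 169)
(s((-12 - 18)*(-10), P(31)) - (-300268)*(-5)) + 199434 = (169 - (-300268)*(-5)) + 199434 = (169 - 1*1501340) + 199434 = (169 - 1501340) + 199434 = -1501171 + 199434 = -1301737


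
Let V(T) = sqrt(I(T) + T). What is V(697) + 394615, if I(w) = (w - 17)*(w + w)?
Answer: 394615 + sqrt(948617) ≈ 3.9559e+5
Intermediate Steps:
I(w) = 2*w*(-17 + w) (I(w) = (-17 + w)*(2*w) = 2*w*(-17 + w))
V(T) = sqrt(T + 2*T*(-17 + T)) (V(T) = sqrt(2*T*(-17 + T) + T) = sqrt(T + 2*T*(-17 + T)))
V(697) + 394615 = sqrt(697*(-33 + 2*697)) + 394615 = sqrt(697*(-33 + 1394)) + 394615 = sqrt(697*1361) + 394615 = sqrt(948617) + 394615 = 394615 + sqrt(948617)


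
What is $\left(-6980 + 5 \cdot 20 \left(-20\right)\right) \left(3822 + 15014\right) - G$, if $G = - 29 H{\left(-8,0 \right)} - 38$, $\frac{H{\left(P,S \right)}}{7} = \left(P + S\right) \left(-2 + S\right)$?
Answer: $-169143994$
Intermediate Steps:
$H{\left(P,S \right)} = 7 \left(-2 + S\right) \left(P + S\right)$ ($H{\left(P,S \right)} = 7 \left(P + S\right) \left(-2 + S\right) = 7 \left(-2 + S\right) \left(P + S\right)$)
$G = -3286$ ($G = - 29 \left(\left(-14\right) \left(-8\right) - 0 + 7 \cdot 0^{2} + 7 \left(-8\right) 0\right) - 38 = - 29 \left(112 + 0 + 7 \cdot 0 + 0\right) - 38 = - 29 \left(112 + 0 + 0 + 0\right) - 38 = \left(-29\right) 112 - 38 = -3248 - 38 = -3286$)
$\left(-6980 + 5 \cdot 20 \left(-20\right)\right) \left(3822 + 15014\right) - G = \left(-6980 + 5 \cdot 20 \left(-20\right)\right) \left(3822 + 15014\right) - -3286 = \left(-6980 + 100 \left(-20\right)\right) 18836 + 3286 = \left(-6980 - 2000\right) 18836 + 3286 = \left(-8980\right) 18836 + 3286 = -169147280 + 3286 = -169143994$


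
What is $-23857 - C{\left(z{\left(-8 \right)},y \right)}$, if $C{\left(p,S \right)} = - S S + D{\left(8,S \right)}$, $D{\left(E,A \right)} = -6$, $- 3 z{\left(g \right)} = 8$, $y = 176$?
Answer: $7125$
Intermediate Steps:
$z{\left(g \right)} = - \frac{8}{3}$ ($z{\left(g \right)} = \left(- \frac{1}{3}\right) 8 = - \frac{8}{3}$)
$C{\left(p,S \right)} = -6 - S^{2}$ ($C{\left(p,S \right)} = - S S - 6 = - S^{2} - 6 = -6 - S^{2}$)
$-23857 - C{\left(z{\left(-8 \right)},y \right)} = -23857 - \left(-6 - 176^{2}\right) = -23857 - \left(-6 - 30976\right) = -23857 - -30982 = -23857 + 30982 = 7125$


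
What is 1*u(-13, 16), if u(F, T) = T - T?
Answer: 0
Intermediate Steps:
u(F, T) = 0
1*u(-13, 16) = 1*0 = 0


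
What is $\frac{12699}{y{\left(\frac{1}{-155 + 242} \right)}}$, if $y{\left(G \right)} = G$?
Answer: $1104813$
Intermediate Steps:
$\frac{12699}{y{\left(\frac{1}{-155 + 242} \right)}} = \frac{12699}{\frac{1}{-155 + 242}} = \frac{12699}{\frac{1}{87}} = 12699 \frac{1}{\frac{1}{87}} = 12699 \cdot 87 = 1104813$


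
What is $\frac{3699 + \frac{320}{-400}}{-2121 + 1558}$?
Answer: $- \frac{18491}{2815} \approx -6.5687$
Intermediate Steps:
$\frac{3699 + \frac{320}{-400}}{-2121 + 1558} = \frac{3699 + 320 \left(- \frac{1}{400}\right)}{-563} = \left(3699 - \frac{4}{5}\right) \left(- \frac{1}{563}\right) = \frac{18491}{5} \left(- \frac{1}{563}\right) = - \frac{18491}{2815}$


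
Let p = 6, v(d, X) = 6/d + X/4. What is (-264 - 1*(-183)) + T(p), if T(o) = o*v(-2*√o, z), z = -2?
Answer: -84 - 3*√6 ≈ -91.349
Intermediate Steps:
v(d, X) = 6/d + X/4 (v(d, X) = 6/d + X*(¼) = 6/d + X/4)
T(o) = o*(-½ - 3/√o) (T(o) = o*(6/((-2*√o)) + (¼)*(-2)) = o*(6*(-1/(2*√o)) - ½) = o*(-3/√o - ½) = o*(-½ - 3/√o))
(-264 - 1*(-183)) + T(p) = (-264 - 1*(-183)) + (-3*√6 - ½*6) = (-264 + 183) + (-3*√6 - 3) = -81 + (-3 - 3*√6) = -84 - 3*√6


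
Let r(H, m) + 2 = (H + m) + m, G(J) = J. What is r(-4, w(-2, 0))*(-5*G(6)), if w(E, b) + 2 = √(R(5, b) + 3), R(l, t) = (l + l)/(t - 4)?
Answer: 300 - 30*√2 ≈ 257.57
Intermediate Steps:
R(l, t) = 2*l/(-4 + t) (R(l, t) = (2*l)/(-4 + t) = 2*l/(-4 + t))
w(E, b) = -2 + √(3 + 10/(-4 + b)) (w(E, b) = -2 + √(2*5/(-4 + b) + 3) = -2 + √(10/(-4 + b) + 3) = -2 + √(3 + 10/(-4 + b)))
r(H, m) = -2 + H + 2*m (r(H, m) = -2 + ((H + m) + m) = -2 + (H + 2*m) = -2 + H + 2*m)
r(-4, w(-2, 0))*(-5*G(6)) = (-2 - 4 + 2*(-2 + √((-2 + 3*0)/(-4 + 0))))*(-5*6) = (-2 - 4 + 2*(-2 + √((-2 + 0)/(-4))))*(-30) = (-2 - 4 + 2*(-2 + √(-¼*(-2))))*(-30) = (-2 - 4 + 2*(-2 + √(½)))*(-30) = (-2 - 4 + 2*(-2 + √2/2))*(-30) = (-2 - 4 + (-4 + √2))*(-30) = (-10 + √2)*(-30) = 300 - 30*√2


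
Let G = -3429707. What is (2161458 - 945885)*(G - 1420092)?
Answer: -5895284719827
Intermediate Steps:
(2161458 - 945885)*(G - 1420092) = (2161458 - 945885)*(-3429707 - 1420092) = 1215573*(-4849799) = -5895284719827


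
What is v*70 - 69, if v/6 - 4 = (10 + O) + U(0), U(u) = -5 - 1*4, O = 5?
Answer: 4131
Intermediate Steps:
U(u) = -9 (U(u) = -5 - 4 = -9)
v = 60 (v = 24 + 6*((10 + 5) - 9) = 24 + 6*(15 - 9) = 24 + 6*6 = 24 + 36 = 60)
v*70 - 69 = 60*70 - 69 = 4200 - 69 = 4131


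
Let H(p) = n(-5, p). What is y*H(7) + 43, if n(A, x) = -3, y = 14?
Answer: 1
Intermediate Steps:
H(p) = -3
y*H(7) + 43 = 14*(-3) + 43 = -42 + 43 = 1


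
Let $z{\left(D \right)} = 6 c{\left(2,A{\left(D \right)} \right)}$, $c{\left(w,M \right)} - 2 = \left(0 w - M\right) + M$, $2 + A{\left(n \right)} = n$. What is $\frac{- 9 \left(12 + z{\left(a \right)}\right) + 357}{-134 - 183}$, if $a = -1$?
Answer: $- \frac{141}{317} \approx -0.4448$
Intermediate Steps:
$A{\left(n \right)} = -2 + n$
$c{\left(w,M \right)} = 2$ ($c{\left(w,M \right)} = 2 + \left(\left(0 w - M\right) + M\right) = 2 + \left(\left(0 - M\right) + M\right) = 2 + \left(- M + M\right) = 2 + 0 = 2$)
$z{\left(D \right)} = 12$ ($z{\left(D \right)} = 6 \cdot 2 = 12$)
$\frac{- 9 \left(12 + z{\left(a \right)}\right) + 357}{-134 - 183} = \frac{- 9 \left(12 + 12\right) + 357}{-134 - 183} = \frac{\left(-9\right) 24 + 357}{-317} = \left(-216 + 357\right) \left(- \frac{1}{317}\right) = 141 \left(- \frac{1}{317}\right) = - \frac{141}{317}$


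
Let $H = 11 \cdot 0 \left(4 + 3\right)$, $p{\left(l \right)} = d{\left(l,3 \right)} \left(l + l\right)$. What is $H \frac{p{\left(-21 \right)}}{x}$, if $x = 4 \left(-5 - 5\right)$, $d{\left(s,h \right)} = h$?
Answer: $0$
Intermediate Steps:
$x = -40$ ($x = 4 \left(-10\right) = -40$)
$p{\left(l \right)} = 6 l$ ($p{\left(l \right)} = 3 \left(l + l\right) = 3 \cdot 2 l = 6 l$)
$H = 0$ ($H = 11 \cdot 0 \cdot 7 = 11 \cdot 0 = 0$)
$H \frac{p{\left(-21 \right)}}{x} = 0 \frac{6 \left(-21\right)}{-40} = 0 \left(\left(-126\right) \left(- \frac{1}{40}\right)\right) = 0 \cdot \frac{63}{20} = 0$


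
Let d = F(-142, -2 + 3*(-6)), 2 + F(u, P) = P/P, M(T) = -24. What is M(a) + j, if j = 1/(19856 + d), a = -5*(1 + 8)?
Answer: -476519/19855 ≈ -24.000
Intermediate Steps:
a = -45 (a = -5*9 = -45)
F(u, P) = -1 (F(u, P) = -2 + P/P = -2 + 1 = -1)
d = -1
j = 1/19855 (j = 1/(19856 - 1) = 1/19855 ≈ 5.0365e-5)
M(a) + j = -24 + 1/19855 = -476519/19855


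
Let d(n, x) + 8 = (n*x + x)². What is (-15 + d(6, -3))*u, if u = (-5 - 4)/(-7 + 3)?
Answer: 1881/2 ≈ 940.50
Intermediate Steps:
u = 9/4 (u = -9/(-4) = -9*(-¼) = 9/4 ≈ 2.2500)
d(n, x) = -8 + (x + n*x)² (d(n, x) = -8 + (n*x + x)² = -8 + (x + n*x)²)
(-15 + d(6, -3))*u = (-15 + (-8 + (-3)²*(1 + 6)²))*(9/4) = (-15 + (-8 + 9*7²))*(9/4) = (-15 + (-8 + 9*49))*(9/4) = (-15 + (-8 + 441))*(9/4) = (-15 + 433)*(9/4) = 418*(9/4) = 1881/2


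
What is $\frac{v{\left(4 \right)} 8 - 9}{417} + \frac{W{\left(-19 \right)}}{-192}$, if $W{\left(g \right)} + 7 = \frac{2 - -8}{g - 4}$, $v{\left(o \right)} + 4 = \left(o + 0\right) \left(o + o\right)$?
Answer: $\frac{340249}{613824} \approx 0.55431$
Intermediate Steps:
$v{\left(o \right)} = -4 + 2 o^{2}$ ($v{\left(o \right)} = -4 + \left(o + 0\right) \left(o + o\right) = -4 + o 2 o = -4 + 2 o^{2}$)
$W{\left(g \right)} = -7 + \frac{10}{-4 + g}$ ($W{\left(g \right)} = -7 + \frac{2 - -8}{g - 4} = -7 + \frac{2 + 8}{-4 + g} = -7 + \frac{10}{-4 + g}$)
$\frac{v{\left(4 \right)} 8 - 9}{417} + \frac{W{\left(-19 \right)}}{-192} = \frac{\left(-4 + 2 \cdot 4^{2}\right) 8 - 9}{417} + \frac{\frac{1}{-4 - 19} \left(38 - -133\right)}{-192} = \left(\left(-4 + 2 \cdot 16\right) 8 - 9\right) \frac{1}{417} + \frac{38 + 133}{-23} \left(- \frac{1}{192}\right) = \left(\left(-4 + 32\right) 8 - 9\right) \frac{1}{417} + \left(- \frac{1}{23}\right) 171 \left(- \frac{1}{192}\right) = \left(28 \cdot 8 - 9\right) \frac{1}{417} - - \frac{57}{1472} = \left(224 - 9\right) \frac{1}{417} + \frac{57}{1472} = 215 \cdot \frac{1}{417} + \frac{57}{1472} = \frac{215}{417} + \frac{57}{1472} = \frac{340249}{613824}$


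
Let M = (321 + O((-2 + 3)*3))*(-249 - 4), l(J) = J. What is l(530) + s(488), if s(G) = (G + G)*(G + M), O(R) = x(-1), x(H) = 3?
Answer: -79527854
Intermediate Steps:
O(R) = 3
M = -81972 (M = (321 + 3)*(-249 - 4) = 324*(-253) = -81972)
s(G) = 2*G*(-81972 + G) (s(G) = (G + G)*(G - 81972) = (2*G)*(-81972 + G) = 2*G*(-81972 + G))
l(530) + s(488) = 530 + 2*488*(-81972 + 488) = 530 + 2*488*(-81484) = 530 - 79528384 = -79527854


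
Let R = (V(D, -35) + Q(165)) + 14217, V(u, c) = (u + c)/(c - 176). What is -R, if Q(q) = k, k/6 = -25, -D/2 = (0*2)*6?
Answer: -2968172/211 ≈ -14067.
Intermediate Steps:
D = 0 (D = -2*0*2*6 = -0*6 = -2*0 = 0)
V(u, c) = (c + u)/(-176 + c)
k = -150 (k = 6*(-25) = -150)
Q(q) = -150
R = 2968172/211 (R = ((-35 + 0)/(-176 - 35) - 150) + 14217 = (-35/(-211) - 150) + 14217 = (-1/211*(-35) - 150) + 14217 = (35/211 - 150) + 14217 = -31615/211 + 14217 = 2968172/211 ≈ 14067.)
-R = -1*2968172/211 = -2968172/211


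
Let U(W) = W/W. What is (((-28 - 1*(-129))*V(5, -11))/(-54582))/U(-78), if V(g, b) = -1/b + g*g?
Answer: -4646/100067 ≈ -0.046429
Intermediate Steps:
V(g, b) = g**2 - 1/b (V(g, b) = -1/b + g**2 = g**2 - 1/b)
U(W) = 1
(((-28 - 1*(-129))*V(5, -11))/(-54582))/U(-78) = (((-28 - 1*(-129))*(5**2 - 1/(-11)))/(-54582))/1 = (((-28 + 129)*(25 - 1*(-1/11)))*(-1/54582))*1 = ((101*(25 + 1/11))*(-1/54582))*1 = ((101*(276/11))*(-1/54582))*1 = ((27876/11)*(-1/54582))*1 = -4646/100067*1 = -4646/100067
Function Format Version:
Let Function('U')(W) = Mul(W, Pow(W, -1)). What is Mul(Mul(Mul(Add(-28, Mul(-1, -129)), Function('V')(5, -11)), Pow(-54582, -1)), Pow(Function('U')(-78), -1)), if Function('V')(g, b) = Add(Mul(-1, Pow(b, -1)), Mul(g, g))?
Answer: Rational(-4646, 100067) ≈ -0.046429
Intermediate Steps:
Function('V')(g, b) = Add(Pow(g, 2), Mul(-1, Pow(b, -1))) (Function('V')(g, b) = Add(Mul(-1, Pow(b, -1)), Pow(g, 2)) = Add(Pow(g, 2), Mul(-1, Pow(b, -1))))
Function('U')(W) = 1
Mul(Mul(Mul(Add(-28, Mul(-1, -129)), Function('V')(5, -11)), Pow(-54582, -1)), Pow(Function('U')(-78), -1)) = Mul(Mul(Mul(Add(-28, Mul(-1, -129)), Add(Pow(5, 2), Mul(-1, Pow(-11, -1)))), Pow(-54582, -1)), Pow(1, -1)) = Mul(Mul(Mul(Add(-28, 129), Add(25, Mul(-1, Rational(-1, 11)))), Rational(-1, 54582)), 1) = Mul(Mul(Mul(101, Add(25, Rational(1, 11))), Rational(-1, 54582)), 1) = Mul(Mul(Mul(101, Rational(276, 11)), Rational(-1, 54582)), 1) = Mul(Mul(Rational(27876, 11), Rational(-1, 54582)), 1) = Mul(Rational(-4646, 100067), 1) = Rational(-4646, 100067)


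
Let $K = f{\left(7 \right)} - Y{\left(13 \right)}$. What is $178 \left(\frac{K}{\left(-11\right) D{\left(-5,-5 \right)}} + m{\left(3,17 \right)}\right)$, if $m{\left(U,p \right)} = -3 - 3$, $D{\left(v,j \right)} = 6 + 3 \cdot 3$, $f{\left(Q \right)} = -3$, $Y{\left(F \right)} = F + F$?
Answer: $- \frac{171058}{165} \approx -1036.7$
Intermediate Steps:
$Y{\left(F \right)} = 2 F$
$D{\left(v,j \right)} = 15$ ($D{\left(v,j \right)} = 6 + 9 = 15$)
$m{\left(U,p \right)} = -6$ ($m{\left(U,p \right)} = -3 - 3 = -6$)
$K = -29$ ($K = -3 - 2 \cdot 13 = -3 - 26 = -29$)
$178 \left(\frac{K}{\left(-11\right) D{\left(-5,-5 \right)}} + m{\left(3,17 \right)}\right) = 178 \left(- \frac{29}{\left(-11\right) 15} - 6\right) = 178 \left(- \frac{29}{-165} - 6\right) = 178 \left(\left(-29\right) \left(- \frac{1}{165}\right) - 6\right) = 178 \left(\frac{29}{165} - 6\right) = 178 \left(- \frac{961}{165}\right) = - \frac{171058}{165}$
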